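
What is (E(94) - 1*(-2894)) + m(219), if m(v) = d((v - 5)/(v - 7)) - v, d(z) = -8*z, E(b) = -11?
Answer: 140764/53 ≈ 2655.9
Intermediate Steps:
m(v) = -v - 8*(-5 + v)/(-7 + v) (m(v) = -8*(v - 5)/(v - 7) - v = -8*(-5 + v)/(-7 + v) - v = -v - 8*(-5 + v)/(-7 + v))
(E(94) - 1*(-2894)) + m(219) = (-11 - 1*(-2894)) + (40 - 1*219 - 1*219²)/(-7 + 219) = (-11 + 2894) + (40 - 219 - 1*47961)/212 = 2883 + (40 - 219 - 47961)/212 = 2883 + (1/212)*(-48140) = 2883 - 12035/53 = 140764/53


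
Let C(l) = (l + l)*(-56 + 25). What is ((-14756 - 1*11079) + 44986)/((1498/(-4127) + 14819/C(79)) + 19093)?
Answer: 387119194946/385878285061 ≈ 1.0032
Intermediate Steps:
C(l) = -62*l (C(l) = (2*l)*(-31) = -62*l)
((-14756 - 1*11079) + 44986)/((1498/(-4127) + 14819/C(79)) + 19093) = ((-14756 - 1*11079) + 44986)/((1498/(-4127) + 14819/((-62*79))) + 19093) = ((-14756 - 11079) + 44986)/((1498*(-1/4127) + 14819/(-4898)) + 19093) = (-25835 + 44986)/((-1498/4127 + 14819*(-1/4898)) + 19093) = 19151/((-1498/4127 - 14819/4898) + 19093) = 19151/(-68495217/20214046 + 19093) = 19151/(385878285061/20214046) = 19151*(20214046/385878285061) = 387119194946/385878285061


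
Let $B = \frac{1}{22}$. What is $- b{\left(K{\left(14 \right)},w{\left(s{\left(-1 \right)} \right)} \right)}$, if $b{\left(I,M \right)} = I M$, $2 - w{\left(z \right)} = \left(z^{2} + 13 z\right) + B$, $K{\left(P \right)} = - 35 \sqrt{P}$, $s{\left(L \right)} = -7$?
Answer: $\frac{33845 \sqrt{14}}{22} \approx 5756.2$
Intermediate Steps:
$B = \frac{1}{22} \approx 0.045455$
$w{\left(z \right)} = \frac{43}{22} - z^{2} - 13 z$ ($w{\left(z \right)} = 2 - \left(\left(z^{2} + 13 z\right) + \frac{1}{22}\right) = 2 - \left(\frac{1}{22} + z^{2} + 13 z\right) = \frac{43}{22} - z^{2} - 13 z$)
$- b{\left(K{\left(14 \right)},w{\left(s{\left(-1 \right)} \right)} \right)} = - - 35 \sqrt{14} \left(\frac{43}{22} - \left(-7\right)^{2} - -91\right) = - - 35 \sqrt{14} \left(\frac{43}{22} - 49 + 91\right) = - \frac{- 35 \sqrt{14} \cdot 967}{22} = - \frac{\left(-33845\right) \sqrt{14}}{22} = \frac{33845 \sqrt{14}}{22}$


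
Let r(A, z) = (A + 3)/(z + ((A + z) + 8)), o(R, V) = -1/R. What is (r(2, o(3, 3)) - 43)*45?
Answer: -53505/28 ≈ -1910.9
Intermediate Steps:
r(A, z) = (3 + A)/(8 + A + 2*z) (r(A, z) = (3 + A)/(z + (8 + A + z)) = (3 + A)/(8 + A + 2*z))
(r(2, o(3, 3)) - 43)*45 = ((3 + 2)/(8 + 2 + 2*(-1/3)) - 43)*45 = (5/(8 + 2 + 2*(-1*⅓)) - 43)*45 = (5/(8 + 2 + 2*(-⅓)) - 43)*45 = (5/(8 + 2 - ⅔) - 43)*45 = (5/(28/3) - 43)*45 = ((3/28)*5 - 43)*45 = (15/28 - 43)*45 = -1189/28*45 = -53505/28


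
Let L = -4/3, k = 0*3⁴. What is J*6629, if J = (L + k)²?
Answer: 106064/9 ≈ 11785.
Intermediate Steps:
k = 0 (k = 0*81 = 0)
L = -4/3 (L = -4*⅓ = -4/3 ≈ -1.3333)
J = 16/9 (J = (-4/3 + 0)² = (-4/3)² = 16/9 ≈ 1.7778)
J*6629 = (16/9)*6629 = 106064/9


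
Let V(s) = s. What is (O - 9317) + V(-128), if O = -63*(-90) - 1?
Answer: -3776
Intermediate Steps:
O = 5669 (O = 5670 - 1 = 5669)
(O - 9317) + V(-128) = (5669 - 9317) - 128 = -3648 - 128 = -3776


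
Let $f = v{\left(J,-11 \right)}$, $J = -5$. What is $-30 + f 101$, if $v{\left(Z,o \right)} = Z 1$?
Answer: $-535$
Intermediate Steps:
$v{\left(Z,o \right)} = Z$
$f = -5$
$-30 + f 101 = -30 - 505 = -535$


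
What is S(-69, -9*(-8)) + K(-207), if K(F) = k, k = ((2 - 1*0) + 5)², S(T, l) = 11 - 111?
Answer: -51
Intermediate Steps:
S(T, l) = -100
k = 49 (k = ((2 + 0) + 5)² = (2 + 5)² = 7² = 49)
K(F) = 49
S(-69, -9*(-8)) + K(-207) = -100 + 49 = -51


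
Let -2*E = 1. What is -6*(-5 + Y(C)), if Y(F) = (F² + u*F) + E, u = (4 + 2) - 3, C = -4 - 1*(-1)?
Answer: 33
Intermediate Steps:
C = -3 (C = -4 + 1 = -3)
E = -½ (E = -½*1 = -½ ≈ -0.50000)
u = 3 (u = 6 - 3 = 3)
Y(F) = -½ + F² + 3*F (Y(F) = (F² + 3*F) - ½ = -½ + F² + 3*F)
-6*(-5 + Y(C)) = -6*(-5 + (-½ + (-3)² + 3*(-3))) = -6*(-5 + (-½ + 9 - 9)) = -6*(-5 - ½) = -6*(-11/2) = 33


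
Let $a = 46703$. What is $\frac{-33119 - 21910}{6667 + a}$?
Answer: $- \frac{18343}{17790} \approx -1.0311$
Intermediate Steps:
$\frac{-33119 - 21910}{6667 + a} = \frac{-33119 - 21910}{6667 + 46703} = - \frac{55029}{53370} = \left(-55029\right) \frac{1}{53370} = - \frac{18343}{17790}$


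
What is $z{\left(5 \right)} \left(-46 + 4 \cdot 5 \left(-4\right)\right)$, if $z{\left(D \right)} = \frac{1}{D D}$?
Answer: $- \frac{126}{25} \approx -5.04$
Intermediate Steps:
$z{\left(D \right)} = \frac{1}{D^{2}}$
$z{\left(5 \right)} \left(-46 + 4 \cdot 5 \left(-4\right)\right) = \frac{-46 + 4 \cdot 5 \left(-4\right)}{25} = \frac{-46 + 20 \left(-4\right)}{25} = \frac{-46 - 80}{25} = \frac{1}{25} \left(-126\right) = - \frac{126}{25}$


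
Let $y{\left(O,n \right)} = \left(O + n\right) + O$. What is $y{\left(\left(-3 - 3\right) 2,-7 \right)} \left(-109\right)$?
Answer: $3379$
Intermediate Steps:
$y{\left(O,n \right)} = n + 2 O$
$y{\left(\left(-3 - 3\right) 2,-7 \right)} \left(-109\right) = \left(-7 + 2 \left(-3 - 3\right) 2\right) \left(-109\right) = \left(-7 + 2 \left(\left(-6\right) 2\right)\right) \left(-109\right) = \left(-7 + 2 \left(-12\right)\right) \left(-109\right) = \left(-7 - 24\right) \left(-109\right) = \left(-31\right) \left(-109\right) = 3379$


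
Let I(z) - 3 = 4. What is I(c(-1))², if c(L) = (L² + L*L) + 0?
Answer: 49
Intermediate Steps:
c(L) = 2*L² (c(L) = (L² + L²) + 0 = 2*L² + 0 = 2*L²)
I(z) = 7 (I(z) = 3 + 4 = 7)
I(c(-1))² = 7² = 49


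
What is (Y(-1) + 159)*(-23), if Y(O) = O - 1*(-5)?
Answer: -3749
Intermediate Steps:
Y(O) = 5 + O (Y(O) = O + 5 = 5 + O)
(Y(-1) + 159)*(-23) = ((5 - 1) + 159)*(-23) = (4 + 159)*(-23) = 163*(-23) = -3749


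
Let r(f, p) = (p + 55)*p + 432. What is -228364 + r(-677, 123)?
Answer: -206038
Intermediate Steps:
r(f, p) = 432 + p*(55 + p) (r(f, p) = (55 + p)*p + 432 = p*(55 + p) + 432 = 432 + p*(55 + p))
-228364 + r(-677, 123) = -228364 + (432 + 123² + 55*123) = -228364 + (432 + 15129 + 6765) = -228364 + 22326 = -206038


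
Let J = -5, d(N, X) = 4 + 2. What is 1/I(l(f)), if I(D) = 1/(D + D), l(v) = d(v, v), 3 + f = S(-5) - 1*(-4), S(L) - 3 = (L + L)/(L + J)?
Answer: 12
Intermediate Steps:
d(N, X) = 6
S(L) = 3 + 2*L/(-5 + L) (S(L) = 3 + (L + L)/(L - 5) = 3 + (2*L)/(-5 + L) = 3 + 2*L/(-5 + L))
f = 5 (f = -3 + (5*(-3 - 5)/(-5 - 5) - 1*(-4)) = -3 + (5*(-8)/(-10) + 4) = -3 + (5*(-⅒)*(-8) + 4) = -3 + (4 + 4) = -3 + 8 = 5)
l(v) = 6
I(D) = 1/(2*D)
1/I(l(f)) = 1/((½)/6) = 1/((½)*(⅙)) = 1/(1/12) = 12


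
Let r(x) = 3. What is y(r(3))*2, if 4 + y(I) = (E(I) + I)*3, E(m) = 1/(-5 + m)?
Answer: 7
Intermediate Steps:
y(I) = -4 + 3*I + 3/(-5 + I) (y(I) = -4 + (1/(-5 + I) + I)*3 = -4 + (I + 1/(-5 + I))*3 = -4 + (3*I + 3/(-5 + I)) = -4 + 3*I + 3/(-5 + I))
y(r(3))*2 = ((3 + (-5 + 3)*(-4 + 3*3))/(-5 + 3))*2 = ((3 - 2*(-4 + 9))/(-2))*2 = -(3 - 2*5)/2*2 = -(3 - 10)/2*2 = -1/2*(-7)*2 = (7/2)*2 = 7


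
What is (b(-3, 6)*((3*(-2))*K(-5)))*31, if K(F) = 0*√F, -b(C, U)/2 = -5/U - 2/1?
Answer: 0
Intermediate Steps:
b(C, U) = 4 + 10/U (b(C, U) = -2*(-5/U - 2/1) = -2*(-5/U - 2*1) = -2*(-5/U - 2) = -2*(-2 - 5/U) = 4 + 10/U)
K(F) = 0
(b(-3, 6)*((3*(-2))*K(-5)))*31 = ((4 + 10/6)*((3*(-2))*0))*31 = ((4 + 10*(⅙))*(-6*0))*31 = ((4 + 5/3)*0)*31 = ((17/3)*0)*31 = 0*31 = 0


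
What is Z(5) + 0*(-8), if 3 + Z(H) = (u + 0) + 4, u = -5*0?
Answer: 1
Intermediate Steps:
u = 0
Z(H) = 1 (Z(H) = -3 + ((0 + 0) + 4) = -3 + (0 + 4) = -3 + 4 = 1)
Z(5) + 0*(-8) = 1 + 0*(-8) = 1 + 0 = 1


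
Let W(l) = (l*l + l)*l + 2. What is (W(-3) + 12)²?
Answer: 16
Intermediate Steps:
W(l) = 2 + l*(l + l²) (W(l) = (l² + l)*l + 2 = (l + l²)*l + 2 = l*(l + l²) + 2 = 2 + l*(l + l²))
(W(-3) + 12)² = ((2 + (-3)² + (-3)³) + 12)² = ((2 + 9 - 27) + 12)² = (-16 + 12)² = (-4)² = 16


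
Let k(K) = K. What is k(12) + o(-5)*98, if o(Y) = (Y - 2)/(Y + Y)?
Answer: 403/5 ≈ 80.600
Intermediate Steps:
o(Y) = (-2 + Y)/(2*Y) (o(Y) = (-2 + Y)/((2*Y)) = (-2 + Y)*(1/(2*Y)) = (-2 + Y)/(2*Y))
k(12) + o(-5)*98 = 12 + ((1/2)*(-2 - 5)/(-5))*98 = 12 + ((1/2)*(-1/5)*(-7))*98 = 12 + (7/10)*98 = 12 + 343/5 = 403/5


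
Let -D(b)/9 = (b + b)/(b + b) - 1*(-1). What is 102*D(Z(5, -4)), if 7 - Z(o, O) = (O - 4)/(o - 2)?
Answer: -1836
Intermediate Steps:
Z(o, O) = 7 - (-4 + O)/(-2 + o) (Z(o, O) = 7 - (O - 4)/(o - 2) = 7 - (-4 + O)/(-2 + o))
D(b) = -18 (D(b) = -9*((b + b)/(b + b) - 1*(-1)) = -9*((2*b)/((2*b)) + 1) = -9*((2*b)*(1/(2*b)) + 1) = -9*(1 + 1) = -9*2 = -18)
102*D(Z(5, -4)) = 102*(-18) = -1836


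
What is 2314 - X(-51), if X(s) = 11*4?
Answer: 2270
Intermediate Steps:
X(s) = 44
2314 - X(-51) = 2314 - 1*44 = 2314 - 44 = 2270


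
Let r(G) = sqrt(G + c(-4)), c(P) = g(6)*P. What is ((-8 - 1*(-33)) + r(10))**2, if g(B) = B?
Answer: (25 + I*sqrt(14))**2 ≈ 611.0 + 187.08*I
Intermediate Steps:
c(P) = 6*P
r(G) = sqrt(-24 + G) (r(G) = sqrt(G + 6*(-4)) = sqrt(G - 24) = sqrt(-24 + G))
((-8 - 1*(-33)) + r(10))**2 = ((-8 - 1*(-33)) + sqrt(-24 + 10))**2 = ((-8 + 33) + sqrt(-14))**2 = (25 + I*sqrt(14))**2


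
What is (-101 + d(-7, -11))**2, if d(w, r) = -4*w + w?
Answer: 6400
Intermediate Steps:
d(w, r) = -3*w
(-101 + d(-7, -11))**2 = (-101 - 3*(-7))**2 = (-101 + 21)**2 = (-80)**2 = 6400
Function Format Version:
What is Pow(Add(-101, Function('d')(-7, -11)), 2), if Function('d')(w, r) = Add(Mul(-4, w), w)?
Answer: 6400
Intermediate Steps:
Function('d')(w, r) = Mul(-3, w)
Pow(Add(-101, Function('d')(-7, -11)), 2) = Pow(Add(-101, Mul(-3, -7)), 2) = Pow(Add(-101, 21), 2) = Pow(-80, 2) = 6400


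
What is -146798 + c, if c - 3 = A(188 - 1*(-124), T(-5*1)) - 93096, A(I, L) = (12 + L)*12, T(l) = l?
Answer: -239807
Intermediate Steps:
A(I, L) = 144 + 12*L
c = -93009 (c = 3 + ((144 + 12*(-5*1)) - 93096) = 3 + ((144 + 12*(-5)) - 93096) = 3 + ((144 - 60) - 93096) = 3 + (84 - 93096) = 3 - 93012 = -93009)
-146798 + c = -146798 - 93009 = -239807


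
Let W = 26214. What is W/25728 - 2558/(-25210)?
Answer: 60555597/54050240 ≈ 1.1204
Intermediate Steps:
W/25728 - 2558/(-25210) = 26214/25728 - 2558/(-25210) = 26214*(1/25728) - 2558*(-1/25210) = 4369/4288 + 1279/12605 = 60555597/54050240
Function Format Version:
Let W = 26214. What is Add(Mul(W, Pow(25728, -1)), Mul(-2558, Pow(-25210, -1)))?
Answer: Rational(60555597, 54050240) ≈ 1.1204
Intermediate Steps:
Add(Mul(W, Pow(25728, -1)), Mul(-2558, Pow(-25210, -1))) = Add(Mul(26214, Pow(25728, -1)), Mul(-2558, Pow(-25210, -1))) = Add(Mul(26214, Rational(1, 25728)), Mul(-2558, Rational(-1, 25210))) = Add(Rational(4369, 4288), Rational(1279, 12605)) = Rational(60555597, 54050240)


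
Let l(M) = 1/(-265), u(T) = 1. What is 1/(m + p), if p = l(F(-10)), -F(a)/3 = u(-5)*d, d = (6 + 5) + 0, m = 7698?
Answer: 265/2039969 ≈ 0.00012990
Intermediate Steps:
d = 11 (d = 11 + 0 = 11)
F(a) = -33 (F(a) = -3*11 = -33)
l(M) = -1/265
p = -1/265 ≈ -0.0037736
1/(m + p) = 1/(7698 - 1/265) = 1/(2039969/265) = 265/2039969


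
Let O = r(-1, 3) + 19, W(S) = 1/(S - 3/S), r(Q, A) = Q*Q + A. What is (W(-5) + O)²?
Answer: 251001/484 ≈ 518.60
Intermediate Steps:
r(Q, A) = A + Q² (r(Q, A) = Q² + A = A + Q²)
O = 23 (O = (3 + (-1)²) + 19 = (3 + 1) + 19 = 4 + 19 = 23)
(W(-5) + O)² = (-5/(-3 + (-5)²) + 23)² = (-5/(-3 + 25) + 23)² = (-5/22 + 23)² = (501/22)² = 251001/484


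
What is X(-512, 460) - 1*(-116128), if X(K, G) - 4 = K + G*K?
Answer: -119900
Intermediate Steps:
X(K, G) = 4 + K + G*K (X(K, G) = 4 + (K + G*K) = 4 + K + G*K)
X(-512, 460) - 1*(-116128) = (4 - 512 + 460*(-512)) - 1*(-116128) = (4 - 512 - 235520) + 116128 = -236028 + 116128 = -119900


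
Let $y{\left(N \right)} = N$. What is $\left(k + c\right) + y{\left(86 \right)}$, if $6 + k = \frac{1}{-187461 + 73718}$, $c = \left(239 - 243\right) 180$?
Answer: $- \frac{72795521}{113743} \approx -640.0$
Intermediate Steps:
$c = -720$ ($c = \left(-4\right) 180 = -720$)
$k = - \frac{682459}{113743}$ ($k = -6 + \frac{1}{-187461 + 73718} = -6 + \frac{1}{-113743} = -6 - \frac{1}{113743} = - \frac{682459}{113743} \approx -6.0$)
$\left(k + c\right) + y{\left(86 \right)} = \left(- \frac{682459}{113743} - 720\right) + 86 = - \frac{82577419}{113743} + 86 = - \frac{72795521}{113743}$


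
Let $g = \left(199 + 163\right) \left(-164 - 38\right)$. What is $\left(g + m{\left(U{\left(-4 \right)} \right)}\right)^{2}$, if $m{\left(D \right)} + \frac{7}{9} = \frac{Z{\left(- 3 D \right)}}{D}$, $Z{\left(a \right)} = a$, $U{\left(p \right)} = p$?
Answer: $\frac{433161422500}{81} \approx 5.3477 \cdot 10^{9}$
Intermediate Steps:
$g = -73124$ ($g = 362 \left(-202\right) = -73124$)
$m{\left(D \right)} = - \frac{34}{9}$ ($m{\left(D \right)} = - \frac{7}{9} + \frac{\left(-3\right) D}{D} = - \frac{7}{9} - 3 = - \frac{34}{9}$)
$\left(g + m{\left(U{\left(-4 \right)} \right)}\right)^{2} = \left(-73124 - \frac{34}{9}\right)^{2} = \left(- \frac{658150}{9}\right)^{2} = \frac{433161422500}{81}$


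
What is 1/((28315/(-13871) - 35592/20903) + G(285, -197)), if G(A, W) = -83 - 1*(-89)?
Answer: 289945513/654108001 ≈ 0.44327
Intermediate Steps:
G(A, W) = 6 (G(A, W) = -83 + 89 = 6)
1/((28315/(-13871) - 35592/20903) + G(285, -197)) = 1/((28315/(-13871) - 35592/20903) + 6) = 1/((28315*(-1/13871) - 35592*1/20903) + 6) = 1/((-28315/13871 - 35592/20903) + 6) = 1/(-1085565077/289945513 + 6) = 1/(654108001/289945513) = 289945513/654108001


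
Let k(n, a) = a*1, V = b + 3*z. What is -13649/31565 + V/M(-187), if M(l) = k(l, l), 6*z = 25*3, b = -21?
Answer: -558761/1073210 ≈ -0.52064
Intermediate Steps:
z = 25/2 (z = (25*3)/6 = (1/6)*75 = 25/2 ≈ 12.500)
V = 33/2 (V = -21 + 3*(25/2) = -21 + 75/2 = 33/2 ≈ 16.500)
k(n, a) = a
M(l) = l
-13649/31565 + V/M(-187) = -13649/31565 + (33/2)/(-187) = -13649*1/31565 + (33/2)*(-1/187) = -13649/31565 - 3/34 = -558761/1073210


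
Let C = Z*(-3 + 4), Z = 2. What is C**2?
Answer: 4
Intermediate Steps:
C = 2 (C = 2*(-3 + 4) = 2*1 = 2)
C**2 = 2**2 = 4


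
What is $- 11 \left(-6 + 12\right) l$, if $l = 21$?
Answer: $-1386$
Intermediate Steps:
$- 11 \left(-6 + 12\right) l = - 11 \left(-6 + 12\right) 21 = \left(-11\right) 6 \cdot 21 = \left(-66\right) 21 = -1386$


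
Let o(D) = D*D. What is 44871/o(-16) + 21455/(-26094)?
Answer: 582685697/3340032 ≈ 174.46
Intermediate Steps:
o(D) = D²
44871/o(-16) + 21455/(-26094) = 44871/((-16)²) + 21455/(-26094) = 44871/256 + 21455*(-1/26094) = 44871*(1/256) - 21455/26094 = 44871/256 - 21455/26094 = 582685697/3340032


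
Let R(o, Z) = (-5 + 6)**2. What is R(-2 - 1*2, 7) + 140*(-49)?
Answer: -6859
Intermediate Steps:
R(o, Z) = 1 (R(o, Z) = 1**2 = 1)
R(-2 - 1*2, 7) + 140*(-49) = 1 + 140*(-49) = 1 - 6860 = -6859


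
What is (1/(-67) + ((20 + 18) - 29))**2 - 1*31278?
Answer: -140044538/4489 ≈ -31197.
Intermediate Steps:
(1/(-67) + ((20 + 18) - 29))**2 - 1*31278 = (-1/67 + (38 - 29))**2 - 31278 = (-1/67 + 9)**2 - 31278 = (602/67)**2 - 31278 = 362404/4489 - 31278 = -140044538/4489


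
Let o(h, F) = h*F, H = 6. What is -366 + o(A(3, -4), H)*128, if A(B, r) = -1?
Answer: -1134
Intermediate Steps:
o(h, F) = F*h
-366 + o(A(3, -4), H)*128 = -366 + (6*(-1))*128 = -366 - 6*128 = -366 - 768 = -1134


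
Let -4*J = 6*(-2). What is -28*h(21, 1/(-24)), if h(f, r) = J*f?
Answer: -1764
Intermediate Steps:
J = 3 (J = -3*(-2)/2 = -¼*(-12) = 3)
h(f, r) = 3*f
-28*h(21, 1/(-24)) = -84*21 = -28*63 = -1764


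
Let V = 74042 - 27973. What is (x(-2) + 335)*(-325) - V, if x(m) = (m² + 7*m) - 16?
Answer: -146494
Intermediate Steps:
x(m) = -16 + m² + 7*m
V = 46069
(x(-2) + 335)*(-325) - V = ((-16 + (-2)² + 7*(-2)) + 335)*(-325) - 1*46069 = ((-16 + 4 - 14) + 335)*(-325) - 46069 = (-26 + 335)*(-325) - 46069 = 309*(-325) - 46069 = -100425 - 46069 = -146494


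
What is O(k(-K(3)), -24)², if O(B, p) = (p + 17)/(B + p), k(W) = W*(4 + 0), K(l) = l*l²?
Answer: 49/17424 ≈ 0.0028122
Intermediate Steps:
K(l) = l³
k(W) = 4*W (k(W) = W*4 = 4*W)
O(B, p) = (17 + p)/(B + p)
O(k(-K(3)), -24)² = ((17 - 24)/(4*(-1*3³) - 24))² = (-7/(4*(-1*27) - 24))² = (-7/(4*(-27) - 24))² = (-7/(-108 - 24))² = (-7/(-132))² = (-1/132*(-7))² = (7/132)² = 49/17424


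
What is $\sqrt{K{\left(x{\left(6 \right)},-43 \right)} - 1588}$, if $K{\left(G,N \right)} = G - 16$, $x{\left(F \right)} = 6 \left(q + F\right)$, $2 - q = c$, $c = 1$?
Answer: $i \sqrt{1562} \approx 39.522 i$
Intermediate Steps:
$q = 1$ ($q = 2 - 1 = 1$)
$x{\left(F \right)} = 6 + 6 F$ ($x{\left(F \right)} = 6 \left(1 + F\right) = 6 + 6 F$)
$K{\left(G,N \right)} = -16 + G$ ($K{\left(G,N \right)} = G - 16 = -16 + G$)
$\sqrt{K{\left(x{\left(6 \right)},-43 \right)} - 1588} = \sqrt{\left(-16 + \left(6 + 6 \cdot 6\right)\right) - 1588} = \sqrt{\left(-16 + \left(6 + 36\right)\right) - 1588} = \sqrt{\left(-16 + 42\right) - 1588} = \sqrt{26 - 1588} = \sqrt{-1562} = i \sqrt{1562}$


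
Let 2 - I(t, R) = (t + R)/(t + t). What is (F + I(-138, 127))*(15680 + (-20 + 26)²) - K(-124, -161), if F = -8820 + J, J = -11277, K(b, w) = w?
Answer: -21791130490/69 ≈ -3.1581e+8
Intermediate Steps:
I(t, R) = 2 - (R + t)/(2*t) (I(t, R) = 2 - (t + R)/(t + t) = 2 - (R + t)/(2*t))
F = -20097 (F = -8820 - 11277 = -20097)
(F + I(-138, 127))*(15680 + (-20 + 26)²) - K(-124, -161) = (-20097 + (½)*(-1*127 + 3*(-138))/(-138))*(15680 + (-20 + 26)²) - 1*(-161) = (-20097 + (½)*(-1/138)*(-127 - 414))*(15680 + 6²) + 161 = (-20097 + (½)*(-1/138)*(-541))*(15680 + 36) + 161 = (-20097 + 541/276)*15716 + 161 = -5546231/276*15716 + 161 = -21791141599/69 + 161 = -21791130490/69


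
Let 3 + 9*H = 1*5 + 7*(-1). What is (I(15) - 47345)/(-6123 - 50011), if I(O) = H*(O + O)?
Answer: 142085/168402 ≈ 0.84373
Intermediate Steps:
H = -5/9 (H = -1/3 + (1*5 + 7*(-1))/9 = -1/3 + (5 - 7)/9 = -1/3 + (1/9)*(-2) = -1/3 - 2/9 = -5/9 ≈ -0.55556)
I(O) = -10*O/9 (I(O) = -5*(O + O)/9 = -10*O/9)
(I(15) - 47345)/(-6123 - 50011) = (-10/9*15 - 47345)/(-6123 - 50011) = (-50/3 - 47345)/(-56134) = -142085/3*(-1/56134) = 142085/168402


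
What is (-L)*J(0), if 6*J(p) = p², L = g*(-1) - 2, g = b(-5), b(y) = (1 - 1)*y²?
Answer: 0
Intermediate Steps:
b(y) = 0 (b(y) = 0*y² = 0)
g = 0
L = -2 (L = 0*(-1) - 2 = 0 - 2 = -2)
J(p) = p²/6
(-L)*J(0) = (-1*(-2))*((⅙)*0²) = 2*((⅙)*0) = 2*0 = 0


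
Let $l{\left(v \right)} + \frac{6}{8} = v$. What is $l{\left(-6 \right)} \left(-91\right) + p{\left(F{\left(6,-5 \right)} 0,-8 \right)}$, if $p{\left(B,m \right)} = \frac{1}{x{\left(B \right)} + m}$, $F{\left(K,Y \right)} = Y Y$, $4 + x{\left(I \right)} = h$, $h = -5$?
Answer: $\frac{41765}{68} \approx 614.19$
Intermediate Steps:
$x{\left(I \right)} = -9$ ($x{\left(I \right)} = -4 - 5 = -9$)
$F{\left(K,Y \right)} = Y^{2}$
$l{\left(v \right)} = - \frac{3}{4} + v$
$p{\left(B,m \right)} = \frac{1}{-9 + m}$
$l{\left(-6 \right)} \left(-91\right) + p{\left(F{\left(6,-5 \right)} 0,-8 \right)} = \left(- \frac{3}{4} - 6\right) \left(-91\right) + \frac{1}{-9 - 8} = \left(- \frac{27}{4}\right) \left(-91\right) + \frac{1}{-17} = \frac{2457}{4} - \frac{1}{17} = \frac{41765}{68}$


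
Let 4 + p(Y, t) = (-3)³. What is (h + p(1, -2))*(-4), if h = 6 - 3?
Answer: 112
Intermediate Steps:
h = 3
p(Y, t) = -31 (p(Y, t) = -4 + (-3)³ = -4 - 27 = -31)
(h + p(1, -2))*(-4) = (3 - 31)*(-4) = -28*(-4) = 112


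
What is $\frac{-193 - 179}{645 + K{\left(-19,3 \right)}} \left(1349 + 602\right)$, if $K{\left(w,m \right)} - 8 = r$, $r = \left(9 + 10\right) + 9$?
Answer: $- \frac{241924}{227} \approx -1065.7$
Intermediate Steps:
$r = 28$ ($r = 19 + 9 = 28$)
$K{\left(w,m \right)} = 36$ ($K{\left(w,m \right)} = 8 + 28 = 36$)
$\frac{-193 - 179}{645 + K{\left(-19,3 \right)}} \left(1349 + 602\right) = \frac{-193 - 179}{645 + 36} \left(1349 + 602\right) = - \frac{372}{681} \cdot 1951 = \left(-372\right) \frac{1}{681} \cdot 1951 = \left(- \frac{124}{227}\right) 1951 = - \frac{241924}{227}$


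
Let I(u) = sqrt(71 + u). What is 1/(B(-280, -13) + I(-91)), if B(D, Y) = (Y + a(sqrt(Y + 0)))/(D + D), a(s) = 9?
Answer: 140/392001 - 39200*I*sqrt(5)/392001 ≈ 0.00035714 - 0.22361*I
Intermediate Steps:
B(D, Y) = (9 + Y)/(2*D) (B(D, Y) = (Y + 9)/(D + D) = (9 + Y)/((2*D)) = (9 + Y)*(1/(2*D)) = (9 + Y)/(2*D))
1/(B(-280, -13) + I(-91)) = 1/((1/2)*(9 - 13)/(-280) + sqrt(71 - 91)) = 1/((1/2)*(-1/280)*(-4) + sqrt(-20)) = 1/(1/140 + 2*I*sqrt(5))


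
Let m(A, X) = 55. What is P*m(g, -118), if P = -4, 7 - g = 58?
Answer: -220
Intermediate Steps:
g = -51 (g = 7 - 1*58 = 7 - 58 = -51)
P*m(g, -118) = -4*55 = -220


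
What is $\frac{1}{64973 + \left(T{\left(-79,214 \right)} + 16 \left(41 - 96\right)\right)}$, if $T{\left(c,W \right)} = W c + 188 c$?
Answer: $\frac{1}{32335} \approx 3.0926 \cdot 10^{-5}$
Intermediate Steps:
$T{\left(c,W \right)} = 188 c + W c$
$\frac{1}{64973 + \left(T{\left(-79,214 \right)} + 16 \left(41 - 96\right)\right)} = \frac{1}{64973 + \left(- 79 \left(188 + 214\right) + 16 \left(41 - 96\right)\right)} = \frac{1}{64973 + \left(\left(-79\right) 402 + 16 \left(-55\right)\right)} = \frac{1}{64973 - 32638} = \frac{1}{32335}$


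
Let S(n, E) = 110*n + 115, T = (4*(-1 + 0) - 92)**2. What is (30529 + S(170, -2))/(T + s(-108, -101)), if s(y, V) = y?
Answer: 4112/759 ≈ 5.4177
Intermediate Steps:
T = 9216 (T = (4*(-1) - 92)**2 = (-4 - 92)**2 = (-96)**2 = 9216)
S(n, E) = 115 + 110*n
(30529 + S(170, -2))/(T + s(-108, -101)) = (30529 + (115 + 110*170))/(9216 - 108) = (30529 + (115 + 18700))/9108 = (30529 + 18815)*(1/9108) = 49344*(1/9108) = 4112/759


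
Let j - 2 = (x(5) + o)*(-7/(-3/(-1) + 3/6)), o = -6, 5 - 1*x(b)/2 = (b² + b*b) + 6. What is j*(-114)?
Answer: -24852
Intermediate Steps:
x(b) = -2 - 4*b² (x(b) = 10 - 2*((b² + b*b) + 6) = 10 - 2*((b² + b²) + 6) = 10 - 2*(2*b² + 6) = 10 - 2*(6 + 2*b²) = 10 + (-12 - 4*b²) = -2 - 4*b²)
j = 218 (j = 2 + ((-2 - 4*5²) - 6)*(-7/(-3/(-1) + 3/6)) = 2 + ((-2 - 4*25) - 6)*(-7/(-3*(-1) + 3*(⅙))) = 2 + ((-2 - 100) - 6)*(-7/(3 + ½)) = 2 + (-102 - 6)*(-7/7/2) = 2 - (-756)*2/7 = 2 - 108*(-2) = 2 + 216 = 218)
j*(-114) = 218*(-114) = -24852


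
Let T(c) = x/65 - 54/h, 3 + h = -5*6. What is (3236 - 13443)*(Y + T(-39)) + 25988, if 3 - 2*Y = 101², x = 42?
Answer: 37214451091/715 ≈ 5.2048e+7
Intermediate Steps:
h = -33 (h = -3 - 5*6 = -3 - 30 = -33)
Y = -5099 (Y = 3/2 - ½*101² = 3/2 - ½*10201 = 3/2 - 10201/2 = -5099)
T(c) = 1632/715 (T(c) = 42/65 - 54/(-33) = 42*(1/65) - 54*(-1/33) = 42/65 + 18/11 = 1632/715)
(3236 - 13443)*(Y + T(-39)) + 25988 = (3236 - 13443)*(-5099 + 1632/715) + 25988 = -10207*(-3644153/715) + 25988 = 37195869671/715 + 25988 = 37214451091/715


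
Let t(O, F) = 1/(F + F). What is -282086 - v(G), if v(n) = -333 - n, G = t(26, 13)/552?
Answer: -4043719055/14352 ≈ -2.8175e+5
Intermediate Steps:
t(O, F) = 1/(2*F)
G = 1/14352 (G = ((1/2)/13)/552 = ((1/2)*(1/13))*(1/552) = (1/26)*(1/552) = 1/14352 ≈ 6.9677e-5)
-282086 - v(G) = -282086 - (-333 - 1*1/14352) = -282086 - (-333 - 1/14352) = -282086 - 1*(-4779217/14352) = -282086 + 4779217/14352 = -4043719055/14352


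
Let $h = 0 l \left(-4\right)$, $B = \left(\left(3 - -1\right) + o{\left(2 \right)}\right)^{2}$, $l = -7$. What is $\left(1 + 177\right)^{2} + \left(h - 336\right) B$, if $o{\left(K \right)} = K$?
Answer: $19588$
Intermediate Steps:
$B = 36$ ($B = \left(\left(3 - -1\right) + 2\right)^{2} = \left(\left(3 + 1\right) + 2\right)^{2} = \left(4 + 2\right)^{2} = 6^{2} = 36$)
$h = 0$ ($h = 0 \left(-7\right) \left(-4\right) = 0 \left(-4\right) = 0$)
$\left(1 + 177\right)^{2} + \left(h - 336\right) B = \left(1 + 177\right)^{2} + \left(0 - 336\right) 36 = 178^{2} - 12096 = 31684 - 12096 = 19588$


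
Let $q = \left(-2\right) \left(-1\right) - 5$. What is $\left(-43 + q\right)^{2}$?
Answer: $2116$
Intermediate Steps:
$q = -3$ ($q = 2 - 5 = -3$)
$\left(-43 + q\right)^{2} = \left(-43 - 3\right)^{2} = \left(-46\right)^{2} = 2116$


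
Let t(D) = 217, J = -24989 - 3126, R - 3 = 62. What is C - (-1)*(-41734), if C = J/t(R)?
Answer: -9084393/217 ≈ -41864.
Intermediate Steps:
R = 65 (R = 3 + 62 = 65)
J = -28115
C = -28115/217 ≈ -129.56
C - (-1)*(-41734) = -28115/217 - (-1)*(-41734) = -28115/217 - 1*41734 = -28115/217 - 41734 = -9084393/217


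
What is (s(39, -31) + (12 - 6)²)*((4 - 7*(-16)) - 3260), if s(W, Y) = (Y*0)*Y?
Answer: -113184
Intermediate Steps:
s(W, Y) = 0 (s(W, Y) = 0*Y = 0)
(s(39, -31) + (12 - 6)²)*((4 - 7*(-16)) - 3260) = (0 + (12 - 6)²)*((4 - 7*(-16)) - 3260) = (0 + 6²)*((4 + 112) - 3260) = (0 + 36)*(116 - 3260) = 36*(-3144) = -113184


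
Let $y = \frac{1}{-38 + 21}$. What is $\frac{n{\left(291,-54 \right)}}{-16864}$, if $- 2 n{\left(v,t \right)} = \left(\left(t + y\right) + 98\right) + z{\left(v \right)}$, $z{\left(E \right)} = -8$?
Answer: $\frac{611}{573376} \approx 0.0010656$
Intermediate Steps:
$y = - \frac{1}{17}$ ($y = \frac{1}{-17} = - \frac{1}{17} \approx -0.058824$)
$n{\left(v,t \right)} = - \frac{1529}{34} - \frac{t}{2}$ ($n{\left(v,t \right)} = - \frac{\left(\left(t - \frac{1}{17}\right) + 98\right) - 8}{2} = - \frac{\left(\left(- \frac{1}{17} + t\right) + 98\right) - 8}{2} = - \frac{\left(\frac{1665}{17} + t\right) - 8}{2} = - \frac{\frac{1529}{17} + t}{2} = - \frac{1529}{34} - \frac{t}{2}$)
$\frac{n{\left(291,-54 \right)}}{-16864} = \frac{- \frac{1529}{34} - -27}{-16864} = \left(- \frac{1529}{34} + 27\right) \left(- \frac{1}{16864}\right) = \left(- \frac{611}{34}\right) \left(- \frac{1}{16864}\right) = \frac{611}{573376}$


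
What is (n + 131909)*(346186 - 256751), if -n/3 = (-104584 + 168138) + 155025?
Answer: -46848557180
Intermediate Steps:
n = -655737 (n = -3*((-104584 + 168138) + 155025) = -3*(63554 + 155025) = -3*218579 = -655737)
(n + 131909)*(346186 - 256751) = (-655737 + 131909)*(346186 - 256751) = -523828*89435 = -46848557180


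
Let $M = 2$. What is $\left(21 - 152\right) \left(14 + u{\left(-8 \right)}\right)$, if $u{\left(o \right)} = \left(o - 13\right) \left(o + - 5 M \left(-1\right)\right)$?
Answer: $3668$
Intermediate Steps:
$u{\left(o \right)} = \left(-13 + o\right) \left(10 + o\right)$ ($u{\left(o \right)} = \left(o - 13\right) \left(o + \left(-5\right) 2 \left(-1\right)\right) = \left(-13 + o\right) \left(o - -10\right) = \left(-13 + o\right) \left(o + 10\right) = \left(-13 + o\right) \left(10 + o\right)$)
$\left(21 - 152\right) \left(14 + u{\left(-8 \right)}\right) = \left(21 - 152\right) \left(14 - \left(106 - 64\right)\right) = \left(21 - 152\right) \left(14 + \left(-130 + 64 + 24\right)\right) = - 131 \left(14 - 42\right) = \left(-131\right) \left(-28\right) = 3668$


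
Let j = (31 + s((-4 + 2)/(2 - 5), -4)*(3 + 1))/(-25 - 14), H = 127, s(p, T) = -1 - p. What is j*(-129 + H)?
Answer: 146/117 ≈ 1.2479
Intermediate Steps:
j = -73/117 (j = (31 + (-1 - (-4 + 2)/(2 - 5))*(3 + 1))/(-25 - 14) = (31 + (-1 - (-2)/(-3))*4)/(-39) = (31 + (-1 - (-2)*(-1)/3)*4)*(-1/39) = (31 + (-1 - 1*⅔)*4)*(-1/39) = (31 + (-1 - ⅔)*4)*(-1/39) = (31 - 5/3*4)*(-1/39) = (31 - 20/3)*(-1/39) = (73/3)*(-1/39) = -73/117 ≈ -0.62393)
j*(-129 + H) = -73*(-129 + 127)/117 = -73/117*(-2) = 146/117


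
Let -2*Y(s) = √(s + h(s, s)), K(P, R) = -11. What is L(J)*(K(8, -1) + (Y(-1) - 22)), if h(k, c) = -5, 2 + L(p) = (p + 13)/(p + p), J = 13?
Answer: 33 + I*√6/2 ≈ 33.0 + 1.2247*I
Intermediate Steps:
L(p) = -2 + (13 + p)/(2*p) (L(p) = -2 + (p + 13)/(p + p) = -2 + (13 + p)/((2*p)) = -2 + (13 + p)*(1/(2*p)) = -2 + (13 + p)/(2*p))
Y(s) = -√(-5 + s)/2 (Y(s) = -√(s - 5)/2 = -√(-5 + s)/2)
L(J)*(K(8, -1) + (Y(-1) - 22)) = ((½)*(13 - 3*13)/13)*(-11 + (-√(-5 - 1)/2 - 22)) = ((½)*(1/13)*(13 - 39))*(-11 + (-I*√6/2 - 22)) = ((½)*(1/13)*(-26))*(-11 + (-I*√6/2 - 22)) = -(-11 + (-I*√6/2 - 22)) = -(-11 + (-22 - I*√6/2)) = -(-33 - I*√6/2) = 33 + I*√6/2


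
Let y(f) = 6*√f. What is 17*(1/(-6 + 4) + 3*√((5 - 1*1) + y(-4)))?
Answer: -17/2 + 102*√(1 + 3*I) ≈ 138.65 + 106.06*I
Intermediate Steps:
17*(1/(-6 + 4) + 3*√((5 - 1*1) + y(-4))) = 17*(1/(-6 + 4) + 3*√((5 - 1*1) + 6*√(-4))) = 17*(1/(-2) + 3*√((5 - 1) + 6*(2*I))) = 17*(-½ + 3*√(4 + 12*I)) = -17/2 + 51*√(4 + 12*I)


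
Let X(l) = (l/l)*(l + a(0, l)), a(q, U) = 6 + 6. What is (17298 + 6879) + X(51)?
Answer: 24240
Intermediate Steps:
a(q, U) = 12
X(l) = 12 + l (X(l) = (l/l)*(l + 12) = 1*(12 + l) = 12 + l)
(17298 + 6879) + X(51) = (17298 + 6879) + (12 + 51) = 24177 + 63 = 24240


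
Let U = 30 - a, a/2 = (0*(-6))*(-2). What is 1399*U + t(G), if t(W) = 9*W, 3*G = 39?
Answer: 42087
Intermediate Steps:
G = 13 (G = (⅓)*39 = 13)
a = 0 (a = 2*((0*(-6))*(-2)) = 2*(0*(-2)) = 2*0 = 0)
U = 30 (U = 30 - 1*0 = 30 + 0 = 30)
1399*U + t(G) = 1399*30 + 9*13 = 41970 + 117 = 42087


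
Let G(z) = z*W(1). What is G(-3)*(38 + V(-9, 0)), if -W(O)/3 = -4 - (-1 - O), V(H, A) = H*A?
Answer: -684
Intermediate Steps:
V(H, A) = A*H
W(O) = 9 - 3*O (W(O) = -3*(-4 - (-1 - O)) = -3*(-4 + (1 + O)) = -3*(-3 + O) = 9 - 3*O)
G(z) = 6*z (G(z) = z*(9 - 3*1) = z*(9 - 3) = z*6 = 6*z)
G(-3)*(38 + V(-9, 0)) = (6*(-3))*(38 + 0*(-9)) = -18*(38 + 0) = -18*38 = -684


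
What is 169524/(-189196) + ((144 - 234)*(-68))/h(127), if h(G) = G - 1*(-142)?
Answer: 278069391/12723431 ≈ 21.855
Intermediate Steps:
h(G) = 142 + G (h(G) = G + 142 = 142 + G)
169524/(-189196) + ((144 - 234)*(-68))/h(127) = 169524/(-189196) + ((144 - 234)*(-68))/(142 + 127) = 169524*(-1/189196) - 90*(-68)/269 = -42381/47299 + 6120*(1/269) = -42381/47299 + 6120/269 = 278069391/12723431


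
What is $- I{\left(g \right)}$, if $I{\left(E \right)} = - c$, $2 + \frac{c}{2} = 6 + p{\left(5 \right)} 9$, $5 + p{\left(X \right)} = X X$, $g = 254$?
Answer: $368$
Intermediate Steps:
$p{\left(X \right)} = -5 + X^{2}$ ($p{\left(X \right)} = -5 + X X = -5 + X^{2}$)
$c = 368$ ($c = -4 + 2 \left(6 + \left(-5 + 5^{2}\right) 9\right) = -4 + 2 \left(6 + \left(-5 + 25\right) 9\right) = -4 + 2 \left(6 + 20 \cdot 9\right) = -4 + 2 \left(6 + 180\right) = -4 + 2 \cdot 186 = -4 + 372 = 368$)
$I{\left(E \right)} = -368$ ($I{\left(E \right)} = \left(-1\right) 368 = -368$)
$- I{\left(g \right)} = \left(-1\right) \left(-368\right) = 368$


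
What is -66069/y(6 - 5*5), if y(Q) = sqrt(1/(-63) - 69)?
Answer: 198207*I*sqrt(7609)/2174 ≈ 7952.9*I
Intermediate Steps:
y(Q) = 2*I*sqrt(7609)/21 (y(Q) = sqrt(-1/63 - 69) = sqrt(-4348/63) = 2*I*sqrt(7609)/21)
-66069/y(6 - 5*5) = -66069*(-3*I*sqrt(7609)/2174) = -(-198207)*I*sqrt(7609)/2174 = 198207*I*sqrt(7609)/2174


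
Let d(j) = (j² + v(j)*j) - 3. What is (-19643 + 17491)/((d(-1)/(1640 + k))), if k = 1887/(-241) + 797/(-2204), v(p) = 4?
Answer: 233157884515/398373 ≈ 5.8528e+5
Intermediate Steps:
k = -4351025/531164 (k = 1887*(-1/241) + 797*(-1/2204) = -1887/241 - 797/2204 = -4351025/531164 ≈ -8.1915)
d(j) = -3 + j² + 4*j (d(j) = (j² + 4*j) - 3 = -3 + j² + 4*j)
(-19643 + 17491)/((d(-1)/(1640 + k))) = (-19643 + 17491)/(((-3 + (-1)² + 4*(-1))/(1640 - 4351025/531164))) = -2152*866757935/(531164*(-3 + 1 - 4)) = -2152/((531164/866757935)*(-6)) = -2152/(-3186984/866757935) = -2152*(-866757935/3186984) = 233157884515/398373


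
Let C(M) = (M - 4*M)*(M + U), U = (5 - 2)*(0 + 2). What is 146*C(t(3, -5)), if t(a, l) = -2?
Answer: 3504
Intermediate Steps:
U = 6 (U = 3*2 = 6)
C(M) = -3*M*(6 + M) (C(M) = (M - 4*M)*(M + 6) = (-3*M)*(6 + M) = -3*M*(6 + M))
146*C(t(3, -5)) = 146*(-3*(-2)*(6 - 2)) = 146*(-3*(-2)*4) = 146*24 = 3504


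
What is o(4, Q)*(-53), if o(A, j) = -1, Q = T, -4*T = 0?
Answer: 53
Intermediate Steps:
T = 0 (T = -¼*0 = 0)
Q = 0
o(4, Q)*(-53) = -1*(-53) = 53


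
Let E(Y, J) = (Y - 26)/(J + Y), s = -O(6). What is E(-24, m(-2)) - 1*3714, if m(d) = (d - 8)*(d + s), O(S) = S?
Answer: -104017/28 ≈ -3714.9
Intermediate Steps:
s = -6 (s = -1*6 = -6)
m(d) = (-8 + d)*(-6 + d) (m(d) = (d - 8)*(d - 6) = (-8 + d)*(-6 + d))
E(Y, J) = (-26 + Y)/(J + Y)
E(-24, m(-2)) - 1*3714 = (-26 - 24)/((48 + (-2)² - 14*(-2)) - 24) - 1*3714 = -50/((48 + 4 + 28) - 24) - 3714 = -50/(80 - 24) - 3714 = -50/56 - 3714 = (1/56)*(-50) - 3714 = -25/28 - 3714 = -104017/28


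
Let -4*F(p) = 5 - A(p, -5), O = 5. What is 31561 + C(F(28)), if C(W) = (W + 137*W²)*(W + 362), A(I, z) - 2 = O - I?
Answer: 16695785/8 ≈ 2.0870e+6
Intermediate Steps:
A(I, z) = 7 - I (A(I, z) = 2 + (5 - I) = 7 - I)
F(p) = ½ - p/4 (F(p) = -(5 - (7 - p))/4 = -(5 + (-7 + p))/4 = -(-2 + p)/4 = ½ - p/4)
C(W) = (362 + W)*(W + 137*W²) (C(W) = (W + 137*W²)*(362 + W) = (362 + W)*(W + 137*W²))
31561 + C(F(28)) = 31561 + (½ - ¼*28)*(362 + 137*(½ - ¼*28)² + 49595*(½ - ¼*28)) = 31561 + (½ - 7)*(362 + 137*(½ - 7)² + 49595*(½ - 7)) = 31561 - 13*(362 + 137*(-13/2)² + 49595*(-13/2))/2 = 31561 - 13*(362 + 137*(169/4) - 644735/2)/2 = 31561 - 13*(362 + 23153/4 - 644735/2)/2 = 31561 - 13/2*(-1264869/4) = 31561 + 16443297/8 = 16695785/8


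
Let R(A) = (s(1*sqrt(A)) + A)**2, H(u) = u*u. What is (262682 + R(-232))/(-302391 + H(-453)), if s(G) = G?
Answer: -158137/48591 + 464*I*sqrt(58)/48591 ≈ -3.2545 + 0.072724*I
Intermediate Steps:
H(u) = u**2
R(A) = (A + sqrt(A))**2 (R(A) = (1*sqrt(A) + A)**2 = (sqrt(A) + A)**2 = (A + sqrt(A))**2)
(262682 + R(-232))/(-302391 + H(-453)) = (262682 + (-232 + sqrt(-232))**2)/(-302391 + (-453)**2) = (262682 + (-232 + 2*I*sqrt(58))**2)/(-302391 + 205209) = (262682 + (-232 + 2*I*sqrt(58))**2)/(-97182) = (262682 + (-232 + 2*I*sqrt(58))**2)*(-1/97182) = -131341/48591 - (-232 + 2*I*sqrt(58))**2/97182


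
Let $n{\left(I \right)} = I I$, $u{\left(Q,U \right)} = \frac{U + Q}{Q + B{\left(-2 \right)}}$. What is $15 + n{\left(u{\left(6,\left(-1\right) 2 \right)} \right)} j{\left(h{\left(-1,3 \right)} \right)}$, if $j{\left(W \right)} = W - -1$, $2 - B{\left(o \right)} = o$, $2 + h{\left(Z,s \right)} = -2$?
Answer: $\frac{363}{25} \approx 14.52$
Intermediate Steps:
$h{\left(Z,s \right)} = -4$ ($h{\left(Z,s \right)} = -2 - 2 = -4$)
$B{\left(o \right)} = 2 - o$
$j{\left(W \right)} = 1 + W$ ($j{\left(W \right)} = W + 1 = 1 + W$)
$u{\left(Q,U \right)} = \frac{Q + U}{4 + Q}$ ($u{\left(Q,U \right)} = \frac{U + Q}{Q + \left(2 - -2\right)} = \frac{Q + U}{Q + \left(2 + 2\right)} = \frac{Q + U}{Q + 4} = \frac{Q + U}{4 + Q}$)
$n{\left(I \right)} = I^{2}$
$15 + n{\left(u{\left(6,\left(-1\right) 2 \right)} \right)} j{\left(h{\left(-1,3 \right)} \right)} = 15 + \left(\frac{6 - 2}{4 + 6}\right)^{2} \left(1 - 4\right) = 15 + \left(\frac{6 - 2}{10}\right)^{2} \left(-3\right) = 15 + \left(\frac{1}{10} \cdot 4\right)^{2} \left(-3\right) = 15 + \left(\frac{2}{5}\right)^{2} \left(-3\right) = 15 + \frac{4}{25} \left(-3\right) = 15 - \frac{12}{25} = \frac{363}{25}$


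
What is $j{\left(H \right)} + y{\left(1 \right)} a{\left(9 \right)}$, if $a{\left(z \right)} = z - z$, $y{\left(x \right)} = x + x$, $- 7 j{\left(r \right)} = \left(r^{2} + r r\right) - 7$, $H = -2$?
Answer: $- \frac{1}{7} \approx -0.14286$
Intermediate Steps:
$j{\left(r \right)} = 1 - \frac{2 r^{2}}{7}$ ($j{\left(r \right)} = - \frac{\left(r^{2} + r r\right) - 7}{7} = - \frac{\left(r^{2} + r^{2}\right) - 7}{7} = - \frac{2 r^{2} - 7}{7} = - \frac{-7 + 2 r^{2}}{7} = 1 - \frac{2 r^{2}}{7}$)
$y{\left(x \right)} = 2 x$
$a{\left(z \right)} = 0$
$j{\left(H \right)} + y{\left(1 \right)} a{\left(9 \right)} = \left(1 - \frac{2 \left(-2\right)^{2}}{7}\right) + 2 \cdot 1 \cdot 0 = \left(1 - \frac{8}{7}\right) + 2 \cdot 0 = \left(1 - \frac{8}{7}\right) + 0 = - \frac{1}{7} + 0 = - \frac{1}{7}$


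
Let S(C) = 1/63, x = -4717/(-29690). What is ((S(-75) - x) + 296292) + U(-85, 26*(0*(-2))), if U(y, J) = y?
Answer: 554046039809/1870470 ≈ 2.9621e+5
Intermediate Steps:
x = 4717/29690 (x = -4717*(-1/29690) = 4717/29690 ≈ 0.15887)
S(C) = 1/63
((S(-75) - x) + 296292) + U(-85, 26*(0*(-2))) = ((1/63 - 1*4717/29690) + 296292) - 85 = ((1/63 - 4717/29690) + 296292) - 85 = (-267481/1870470 + 296292) - 85 = 554205029759/1870470 - 85 = 554046039809/1870470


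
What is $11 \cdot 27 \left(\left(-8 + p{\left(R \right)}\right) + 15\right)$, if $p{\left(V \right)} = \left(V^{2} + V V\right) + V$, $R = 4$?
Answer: $12771$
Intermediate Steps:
$p{\left(V \right)} = V + 2 V^{2}$ ($p{\left(V \right)} = \left(V^{2} + V^{2}\right) + V = 2 V^{2} + V = V + 2 V^{2}$)
$11 \cdot 27 \left(\left(-8 + p{\left(R \right)}\right) + 15\right) = 11 \cdot 27 \left(\left(-8 + 4 \left(1 + 2 \cdot 4\right)\right) + 15\right) = 297 \left(\left(-8 + 4 \left(1 + 8\right)\right) + 15\right) = 297 \left(\left(-8 + 4 \cdot 9\right) + 15\right) = 297 \left(\left(-8 + 36\right) + 15\right) = 297 \left(28 + 15\right) = 297 \cdot 43 = 12771$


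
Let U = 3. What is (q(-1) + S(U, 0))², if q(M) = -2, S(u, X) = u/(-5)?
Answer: 169/25 ≈ 6.7600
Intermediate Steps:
S(u, X) = -u/5 (S(u, X) = u*(-⅕) = -u/5)
(q(-1) + S(U, 0))² = (-2 - ⅕*3)² = (-2 - ⅗)² = (-13/5)² = 169/25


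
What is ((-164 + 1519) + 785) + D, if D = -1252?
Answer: 888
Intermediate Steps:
((-164 + 1519) + 785) + D = ((-164 + 1519) + 785) - 1252 = (1355 + 785) - 1252 = 2140 - 1252 = 888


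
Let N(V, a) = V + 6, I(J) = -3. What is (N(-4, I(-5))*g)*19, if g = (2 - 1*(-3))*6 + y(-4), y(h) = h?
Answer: 988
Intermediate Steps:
N(V, a) = 6 + V
g = 26 (g = (2 - 1*(-3))*6 - 4 = (2 + 3)*6 - 4 = 5*6 - 4 = 30 - 4 = 26)
(N(-4, I(-5))*g)*19 = ((6 - 4)*26)*19 = (2*26)*19 = 52*19 = 988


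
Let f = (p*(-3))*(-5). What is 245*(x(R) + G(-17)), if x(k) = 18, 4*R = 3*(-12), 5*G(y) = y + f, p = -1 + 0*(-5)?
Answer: 2842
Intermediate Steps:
p = -1 (p = -1 + 0 = -1)
f = -15 (f = -1*(-3)*(-5) = 3*(-5) = -15)
G(y) = -3 + y/5 (G(y) = (y - 15)/5 = (-15 + y)/5 = -3 + y/5)
R = -9 (R = (3*(-12))/4 = (¼)*(-36) = -9)
245*(x(R) + G(-17)) = 245*(18 + (-3 + (⅕)*(-17))) = 245*(18 + (-3 - 17/5)) = 245*(18 - 32/5) = 245*(58/5) = 2842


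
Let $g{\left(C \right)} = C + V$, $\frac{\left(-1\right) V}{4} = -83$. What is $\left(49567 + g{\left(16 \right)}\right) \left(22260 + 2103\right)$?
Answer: $1216079145$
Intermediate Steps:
$V = 332$ ($V = \left(-4\right) \left(-83\right) = 332$)
$g{\left(C \right)} = 332 + C$ ($g{\left(C \right)} = C + 332 = 332 + C$)
$\left(49567 + g{\left(16 \right)}\right) \left(22260 + 2103\right) = \left(49567 + \left(332 + 16\right)\right) \left(22260 + 2103\right) = \left(49567 + 348\right) 24363 = 49915 \cdot 24363 = 1216079145$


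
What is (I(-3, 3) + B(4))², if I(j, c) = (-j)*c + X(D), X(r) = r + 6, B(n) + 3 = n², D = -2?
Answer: 676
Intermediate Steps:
B(n) = -3 + n²
X(r) = 6 + r
I(j, c) = 4 - c*j (I(j, c) = (-j)*c + (6 - 2) = -c*j + 4 = 4 - c*j)
(I(-3, 3) + B(4))² = ((4 - 1*3*(-3)) + (-3 + 4²))² = ((4 + 9) + (-3 + 16))² = (13 + 13)² = 26² = 676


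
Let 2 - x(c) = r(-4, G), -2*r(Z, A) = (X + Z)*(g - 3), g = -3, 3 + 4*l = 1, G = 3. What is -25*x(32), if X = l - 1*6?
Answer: -1675/2 ≈ -837.50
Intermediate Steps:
l = -½ (l = -¾ + (¼)*1 = -¾ + ¼ = -½ ≈ -0.50000)
X = -13/2 (X = -½ - 1*6 = -½ - 6 = -13/2 ≈ -6.5000)
r(Z, A) = -39/2 + 3*Z (r(Z, A) = -(-13/2 + Z)*(-3 - 3)/2 = -(-13/2 + Z)*(-6)/2 = -(39 - 6*Z)/2 = -39/2 + 3*Z)
x(c) = 67/2 (x(c) = 2 - (-39/2 + 3*(-4)) = 2 - (-39/2 - 12) = 2 - 1*(-63/2) = 2 + 63/2 = 67/2)
-25*x(32) = -25*67/2 = -1675/2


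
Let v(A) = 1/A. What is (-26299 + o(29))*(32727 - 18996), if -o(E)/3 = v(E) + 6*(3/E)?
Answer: -10473018168/29 ≈ -3.6114e+8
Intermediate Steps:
o(E) = -57/E (o(E) = -3*(1/E + 6*(3/E)) = -3*(1/E + 18/E) = -57/E)
(-26299 + o(29))*(32727 - 18996) = (-26299 - 57/29)*(32727 - 18996) = (-26299 - 57*1/29)*13731 = (-26299 - 57/29)*13731 = -762728/29*13731 = -10473018168/29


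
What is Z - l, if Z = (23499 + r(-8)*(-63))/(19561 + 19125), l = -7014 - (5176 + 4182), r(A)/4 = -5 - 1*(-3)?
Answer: 633391195/38686 ≈ 16373.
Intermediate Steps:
r(A) = -8 (r(A) = 4*(-5 - 1*(-3)) = 4*(-5 + 3) = 4*(-2) = -8)
l = -16372 (l = -7014 - 1*9358 = -7014 - 9358 = -16372)
Z = 24003/38686 (Z = (23499 - 8*(-63))/(19561 + 19125) = (23499 + 504)/38686 = 24003*(1/38686) = 24003/38686 ≈ 0.62046)
Z - l = 24003/38686 - 1*(-16372) = 24003/38686 + 16372 = 633391195/38686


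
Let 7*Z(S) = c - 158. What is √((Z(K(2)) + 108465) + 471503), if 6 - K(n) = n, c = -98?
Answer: 8*√444010/7 ≈ 761.53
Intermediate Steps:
K(n) = 6 - n
Z(S) = -256/7 (Z(S) = (-98 - 158)/7 = (⅐)*(-256) = -256/7)
√((Z(K(2)) + 108465) + 471503) = √((-256/7 + 108465) + 471503) = √(758999/7 + 471503) = √(4059520/7) = 8*√444010/7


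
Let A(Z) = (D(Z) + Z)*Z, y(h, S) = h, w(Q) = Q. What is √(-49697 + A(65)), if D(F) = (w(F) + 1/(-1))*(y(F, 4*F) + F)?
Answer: 4*√30958 ≈ 703.79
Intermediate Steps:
D(F) = 2*F*(-1 + F) (D(F) = (F + 1/(-1))*(F + F) = (F - 1)*(2*F) = (-1 + F)*(2*F) = 2*F*(-1 + F))
A(Z) = Z*(Z + 2*Z*(-1 + Z)) (A(Z) = (2*Z*(-1 + Z) + Z)*Z = (Z + 2*Z*(-1 + Z))*Z = Z*(Z + 2*Z*(-1 + Z)))
√(-49697 + A(65)) = √(-49697 + 65²*(-1 + 2*65)) = √(-49697 + 4225*(-1 + 130)) = √(-49697 + 4225*129) = √(-49697 + 545025) = √495328 = 4*√30958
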